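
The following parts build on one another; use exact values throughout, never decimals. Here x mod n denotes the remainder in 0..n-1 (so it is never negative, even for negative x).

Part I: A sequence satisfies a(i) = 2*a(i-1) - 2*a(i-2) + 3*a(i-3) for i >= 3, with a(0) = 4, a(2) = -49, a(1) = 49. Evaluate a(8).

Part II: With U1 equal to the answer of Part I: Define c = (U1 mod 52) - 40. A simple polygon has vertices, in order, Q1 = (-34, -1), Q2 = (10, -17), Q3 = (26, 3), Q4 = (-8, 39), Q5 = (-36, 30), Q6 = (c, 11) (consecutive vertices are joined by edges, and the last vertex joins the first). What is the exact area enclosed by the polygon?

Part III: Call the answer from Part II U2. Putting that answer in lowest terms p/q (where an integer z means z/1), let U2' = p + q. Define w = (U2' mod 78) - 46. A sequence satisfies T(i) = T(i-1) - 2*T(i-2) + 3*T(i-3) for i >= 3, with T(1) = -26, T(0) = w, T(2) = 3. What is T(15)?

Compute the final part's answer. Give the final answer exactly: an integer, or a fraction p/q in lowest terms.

-9490

Part I: a(3) = 2*(-49) - 2*(49) + 3*(4) = -184; iterating: a(3)=-184, a(4)=-123, a(5)=-25, a(6)=-356, a(7)=-1031, a(8)=-1425; answer -1425
Part II: U1 = -1425; c = -9; cross terms: (-34*-17 - 10*-1)=588, (10*3 - 26*-17)=472, (26*39 - -8*3)=1038, (-8*30 - -36*39)=1164, (-36*11 - -9*30)=-126, (-9*-1 - -34*11)=383; twice the area = |3519| = 3519; area = 3519/2; answer 3519/2
Part III: U2 = 3519/2; threaded value p + q = 3521; w = -35; T(3) = 1*(3) - 2*(-26) + 3*(-35) = -50; iterating: T(3)=-50, T(4)=-134, T(5)=-25, T(6)=93, T(7)=-259, T(8)=-520, T(9)=277, T(10)=540, T(11)=-1574, T(12)=-1823, T(13)=2945, T(14)=1869, T(15)=-9490; answer -9490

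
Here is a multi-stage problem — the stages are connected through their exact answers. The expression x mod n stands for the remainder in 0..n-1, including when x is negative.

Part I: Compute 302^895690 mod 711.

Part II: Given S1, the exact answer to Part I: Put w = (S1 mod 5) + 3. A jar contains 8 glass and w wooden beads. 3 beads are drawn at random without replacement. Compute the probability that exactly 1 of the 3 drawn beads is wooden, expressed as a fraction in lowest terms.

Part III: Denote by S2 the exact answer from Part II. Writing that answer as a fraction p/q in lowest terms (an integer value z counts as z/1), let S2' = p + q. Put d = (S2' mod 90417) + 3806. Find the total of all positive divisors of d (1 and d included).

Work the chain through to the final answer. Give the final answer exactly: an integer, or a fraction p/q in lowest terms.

4020

Part I: squarings mod 711: 302^1=302, 302^2=196, 302^4=22, 302^8=484, 302^16=337, 302^32=520, 302^64=220, 302^128=52, 302^256=571, 302^512=403, 302^1024=301, 302^2048=304, 302^4096=697, 302^8192=196, 302^16384=22, 302^32768=484, 302^65536=337, 302^131072=520, 302^262144=220, 302^524288=52; 302^895690 = 302^2 * 302^8 * 302^64 * 302^128 * 302^512 * 302^2048 * 302^8192 * 302^32768 * 302^65536 * 302^262144 * 302^524288 = 337 (mod 711); answer 337
Part II: S1 = 337; w = 5; total draws C(13,3) = 286; favorable C(5,1)*C(8,2) = 140; P = 70/143; answer 70/143
Part III: S2 = 70/143; threaded value p + q = 213; d = 4019; 4019 is prime, so its only divisors are 1 and 4019; sigma = 1 + 4019 = 4020; answer 4020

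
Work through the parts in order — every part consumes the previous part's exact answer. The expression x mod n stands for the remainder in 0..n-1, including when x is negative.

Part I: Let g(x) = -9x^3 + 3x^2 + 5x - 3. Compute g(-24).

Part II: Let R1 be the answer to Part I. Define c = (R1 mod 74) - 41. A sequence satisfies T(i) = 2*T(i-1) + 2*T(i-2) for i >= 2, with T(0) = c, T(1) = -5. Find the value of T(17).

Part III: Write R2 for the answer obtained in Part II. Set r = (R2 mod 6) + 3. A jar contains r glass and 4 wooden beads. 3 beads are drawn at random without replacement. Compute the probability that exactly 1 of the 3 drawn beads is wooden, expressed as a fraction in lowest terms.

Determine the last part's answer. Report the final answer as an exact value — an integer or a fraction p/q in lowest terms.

Part I: -9*(-24)^3 + 3*(-24)^2 + 5*(-24)^1 - 3 = (124416) + (1728) + (-120) + (-3) = 126021; answer 126021
Part II: R1 = 126021; c = 32; T(2) = 2*(-5) + 2*(32) = 54; iterating: T(2)=54, T(3)=98, T(4)=304, T(5)=804, T(6)=2216, T(7)=6040, T(8)=16512, T(9)=45104, T(10)=123232, T(11)=336672, T(12)=919808, T(13)=2512960, T(14)=6865536, T(15)=18756992, T(16)=51245056, T(17)=140004096; answer 140004096
Part III: R2 = 140004096; r = 3; total draws C(7,3) = 35; favorable C(4,1)*C(3,2) = 12; P = 12/35; answer 12/35

12/35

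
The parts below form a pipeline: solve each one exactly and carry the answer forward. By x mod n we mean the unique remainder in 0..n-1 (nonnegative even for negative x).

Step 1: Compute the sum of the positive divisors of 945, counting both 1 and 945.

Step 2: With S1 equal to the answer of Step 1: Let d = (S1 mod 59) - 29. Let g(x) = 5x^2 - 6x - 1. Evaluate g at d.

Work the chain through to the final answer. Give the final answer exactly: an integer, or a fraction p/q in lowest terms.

Step 1: 945 = 3^3 * 5 * 7; sigma = (1 + 3 + 9 + 27) * (1 + 5) * (1 + 7) = 40 * 6 * 8 = 1920; answer 1920
Step 2: S1 = 1920; d = 3; 5*(3)^2 - 6*(3)^1 - 1 = (45) + (-18) + (-1) = 26; answer 26

26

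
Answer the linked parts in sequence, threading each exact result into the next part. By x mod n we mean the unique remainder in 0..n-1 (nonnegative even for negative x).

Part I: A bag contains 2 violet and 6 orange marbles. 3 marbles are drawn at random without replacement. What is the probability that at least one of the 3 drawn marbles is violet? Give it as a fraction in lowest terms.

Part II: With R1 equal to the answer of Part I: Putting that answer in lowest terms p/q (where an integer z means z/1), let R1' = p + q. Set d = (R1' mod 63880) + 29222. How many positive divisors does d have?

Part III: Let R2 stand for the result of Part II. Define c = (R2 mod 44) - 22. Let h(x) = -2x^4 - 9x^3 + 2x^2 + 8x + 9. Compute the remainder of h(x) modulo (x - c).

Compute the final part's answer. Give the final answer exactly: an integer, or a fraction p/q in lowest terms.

-156951

Part I: total draws C(8,3) = 56; complement C(6,3) = 20; favorable 56 - 20 = 36; P = 9/14; answer 9/14
Part II: R1 = 9/14; threaded value p + q = 23; d = 29245; 29245 = 5 * 5849; number of divisors = (1+1) * (1+1) = 4; answer 4
Part III: R2 = 4; c = -18; remainder = value at the root: -2*(-18)^4 - 9*(-18)^3 + 2*(-18)^2 + 8*(-18)^1 + 9 = (-209952) + (52488) + (648) + (-144) + (9) = -156951; answer -156951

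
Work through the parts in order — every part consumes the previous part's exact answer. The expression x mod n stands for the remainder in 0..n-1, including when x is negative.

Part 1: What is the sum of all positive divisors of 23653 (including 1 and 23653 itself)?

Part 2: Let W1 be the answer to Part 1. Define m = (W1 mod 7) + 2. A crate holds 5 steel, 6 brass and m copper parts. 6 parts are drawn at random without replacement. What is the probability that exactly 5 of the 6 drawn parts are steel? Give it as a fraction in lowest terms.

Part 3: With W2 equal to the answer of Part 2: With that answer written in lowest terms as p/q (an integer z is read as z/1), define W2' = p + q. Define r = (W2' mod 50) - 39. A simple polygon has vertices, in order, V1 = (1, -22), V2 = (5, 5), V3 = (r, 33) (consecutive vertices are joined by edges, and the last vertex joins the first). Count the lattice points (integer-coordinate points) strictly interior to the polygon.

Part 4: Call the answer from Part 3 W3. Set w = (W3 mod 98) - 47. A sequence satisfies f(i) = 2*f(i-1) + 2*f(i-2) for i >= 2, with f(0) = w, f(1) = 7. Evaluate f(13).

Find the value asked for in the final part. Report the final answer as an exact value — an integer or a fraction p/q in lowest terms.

Part 1: 23653 = 7 * 31 * 109; sigma = (1 + 7) * (1 + 31) * (1 + 109) = 8 * 32 * 110 = 28160; answer 28160
Part 2: W1 = 28160; m = 8; total draws C(19,6) = 27132; favorable C(5,5)*C(14,1) = 14; P = 1/1938; answer 1/1938
Part 3: W2 = 1/1938; threaded value p + q = 1939; r = 0; cross terms: (1*5 - 5*-22)=115, (5*33 - 0*5)=165, (0*-22 - 1*33)=-33; twice the area = |247| = 247; area = 247/2; boundary points = 1 + 1 + 1 = 3; strictly interior points = area - boundary/2 + 1 = 123; answer 123
Part 4: W3 = 123; w = -22; f(2) = 2*(7) + 2*(-22) = -30; iterating: f(2)=-30, f(3)=-46, f(4)=-152, f(5)=-396, f(6)=-1096, f(7)=-2984, f(8)=-8160, f(9)=-22288, f(10)=-60896, f(11)=-166368, f(12)=-454528, f(13)=-1241792; answer -1241792

-1241792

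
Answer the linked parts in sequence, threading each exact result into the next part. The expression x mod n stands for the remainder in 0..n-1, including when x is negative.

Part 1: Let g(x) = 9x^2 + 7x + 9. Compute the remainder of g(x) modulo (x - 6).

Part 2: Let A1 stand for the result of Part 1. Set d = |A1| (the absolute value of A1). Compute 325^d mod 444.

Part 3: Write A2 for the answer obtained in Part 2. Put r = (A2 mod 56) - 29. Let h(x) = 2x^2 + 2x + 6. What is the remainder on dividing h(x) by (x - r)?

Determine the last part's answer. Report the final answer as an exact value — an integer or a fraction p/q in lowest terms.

318

Part 1: remainder = value at the root: 9*(6)^2 + 7*(6)^1 + 9 = (324) + (42) + (9) = 375; answer 375
Part 2: A1 = 375; d = 375; squarings mod 444: 325^1=325, 325^2=397, 325^4=433, 325^8=121, 325^16=433, 325^32=121, 325^64=433, 325^128=121, 325^256=433; 325^375 = 325^1 * 325^2 * 325^4 * 325^16 * 325^32 * 325^64 * 325^256 = 265 (mod 444); answer 265
Part 3: A2 = 265; r = 12; remainder = value at the root: 2*(12)^2 + 2*(12)^1 + 6 = (288) + (24) + (6) = 318; answer 318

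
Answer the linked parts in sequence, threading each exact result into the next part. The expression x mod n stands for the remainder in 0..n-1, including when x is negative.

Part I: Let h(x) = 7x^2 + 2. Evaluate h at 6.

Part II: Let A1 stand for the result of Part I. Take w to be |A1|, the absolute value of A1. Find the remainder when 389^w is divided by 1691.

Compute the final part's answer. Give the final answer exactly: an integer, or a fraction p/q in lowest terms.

Part I: 7*(6)^2 + 2 = (252) + (2) = 254; answer 254
Part II: A1 = 254; w = 254; squarings mod 1691: 389^1=389, 389^2=822, 389^4=975, 389^8=283, 389^16=612, 389^32=833, 389^64=579, 389^128=423; 389^254 = 389^2 * 389^4 * 389^8 * 389^16 * 389^32 * 389^64 * 389^128 = 841 (mod 1691); answer 841

841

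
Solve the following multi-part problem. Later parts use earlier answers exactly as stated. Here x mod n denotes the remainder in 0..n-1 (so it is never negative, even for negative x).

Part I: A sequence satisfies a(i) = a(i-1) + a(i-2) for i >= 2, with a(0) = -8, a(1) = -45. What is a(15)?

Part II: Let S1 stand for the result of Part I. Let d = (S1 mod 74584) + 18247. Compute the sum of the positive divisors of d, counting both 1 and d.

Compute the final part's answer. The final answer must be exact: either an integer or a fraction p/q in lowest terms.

Part I: a(2) = 1*(-45) + 1*(-8) = -53; iterating: a(2)=-53, a(3)=-98, a(4)=-151, a(5)=-249, a(6)=-400, a(7)=-649, a(8)=-1049, a(9)=-1698, a(10)=-2747, a(11)=-4445, a(12)=-7192, a(13)=-11637, a(14)=-18829, a(15)=-30466; answer -30466
Part II: S1 = -30466; d = 62365; 62365 = 5 * 12473; sigma = (1 + 5) * (1 + 12473) = 6 * 12474 = 74844; answer 74844

74844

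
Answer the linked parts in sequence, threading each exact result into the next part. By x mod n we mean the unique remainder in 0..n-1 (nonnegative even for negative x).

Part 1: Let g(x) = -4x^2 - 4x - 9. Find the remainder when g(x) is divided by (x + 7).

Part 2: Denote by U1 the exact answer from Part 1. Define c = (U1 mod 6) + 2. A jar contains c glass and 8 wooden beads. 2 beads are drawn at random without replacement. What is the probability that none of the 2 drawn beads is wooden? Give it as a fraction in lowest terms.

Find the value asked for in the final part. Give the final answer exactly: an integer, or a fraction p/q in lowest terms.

Part 1: remainder = value at the root: -4*(-7)^2 - 4*(-7)^1 - 9 = (-196) + (28) + (-9) = -177; answer -177
Part 2: U1 = -177; c = 5; total draws C(13,2) = 78; favorable C(5,2) = 10; P = 5/39; answer 5/39

5/39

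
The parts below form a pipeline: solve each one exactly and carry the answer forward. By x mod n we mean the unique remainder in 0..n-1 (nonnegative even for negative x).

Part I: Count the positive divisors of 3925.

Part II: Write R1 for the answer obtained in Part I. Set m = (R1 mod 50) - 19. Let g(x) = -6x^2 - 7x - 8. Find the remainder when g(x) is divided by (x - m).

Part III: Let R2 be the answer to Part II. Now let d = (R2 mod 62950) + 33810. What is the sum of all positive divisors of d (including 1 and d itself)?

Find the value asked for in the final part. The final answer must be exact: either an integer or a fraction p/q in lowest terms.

Part I: 3925 = 5^2 * 157; number of divisors = (2+1) * (1+1) = 6; answer 6
Part II: R1 = 6; m = -13; remainder = value at the root: -6*(-13)^2 - 7*(-13)^1 - 8 = (-1014) + (91) + (-8) = -931; answer -931
Part III: R2 = -931; d = 95829; 95829 = 3 * 17 * 1879; sigma = (1 + 3) * (1 + 17) * (1 + 1879) = 4 * 18 * 1880 = 135360; answer 135360

135360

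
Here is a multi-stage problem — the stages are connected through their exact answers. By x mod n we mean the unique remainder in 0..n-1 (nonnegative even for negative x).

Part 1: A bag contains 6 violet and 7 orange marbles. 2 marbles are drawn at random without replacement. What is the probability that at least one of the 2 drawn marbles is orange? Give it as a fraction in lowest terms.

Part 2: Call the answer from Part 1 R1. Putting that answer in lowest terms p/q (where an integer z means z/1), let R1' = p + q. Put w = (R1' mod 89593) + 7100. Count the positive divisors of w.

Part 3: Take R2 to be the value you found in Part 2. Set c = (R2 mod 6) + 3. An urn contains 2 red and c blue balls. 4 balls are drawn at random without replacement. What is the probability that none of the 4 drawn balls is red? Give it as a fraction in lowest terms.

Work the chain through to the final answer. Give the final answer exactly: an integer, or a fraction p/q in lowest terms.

5/18

Part 1: total draws C(13,2) = 78; complement C(6,2) = 15; favorable 78 - 15 = 63; P = 21/26; answer 21/26
Part 2: R1 = 21/26; threaded value p + q = 47; w = 7147; 7147 = 7 * 1021; number of divisors = (1+1) * (1+1) = 4; answer 4
Part 3: R2 = 4; c = 7; total draws C(9,4) = 126; favorable C(7,4) = 35; P = 5/18; answer 5/18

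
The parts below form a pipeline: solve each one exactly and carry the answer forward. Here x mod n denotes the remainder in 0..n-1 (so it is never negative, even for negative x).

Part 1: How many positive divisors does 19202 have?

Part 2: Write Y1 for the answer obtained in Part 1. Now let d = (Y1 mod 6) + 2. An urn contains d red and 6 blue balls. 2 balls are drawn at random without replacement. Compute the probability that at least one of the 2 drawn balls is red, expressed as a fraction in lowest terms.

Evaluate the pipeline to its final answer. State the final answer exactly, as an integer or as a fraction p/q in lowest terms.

17/22

Part 1: 19202 = 2 * 9601; number of divisors = (1+1) * (1+1) = 4; answer 4
Part 2: Y1 = 4; d = 6; total draws C(12,2) = 66; complement C(6,2) = 15; favorable 66 - 15 = 51; P = 17/22; answer 17/22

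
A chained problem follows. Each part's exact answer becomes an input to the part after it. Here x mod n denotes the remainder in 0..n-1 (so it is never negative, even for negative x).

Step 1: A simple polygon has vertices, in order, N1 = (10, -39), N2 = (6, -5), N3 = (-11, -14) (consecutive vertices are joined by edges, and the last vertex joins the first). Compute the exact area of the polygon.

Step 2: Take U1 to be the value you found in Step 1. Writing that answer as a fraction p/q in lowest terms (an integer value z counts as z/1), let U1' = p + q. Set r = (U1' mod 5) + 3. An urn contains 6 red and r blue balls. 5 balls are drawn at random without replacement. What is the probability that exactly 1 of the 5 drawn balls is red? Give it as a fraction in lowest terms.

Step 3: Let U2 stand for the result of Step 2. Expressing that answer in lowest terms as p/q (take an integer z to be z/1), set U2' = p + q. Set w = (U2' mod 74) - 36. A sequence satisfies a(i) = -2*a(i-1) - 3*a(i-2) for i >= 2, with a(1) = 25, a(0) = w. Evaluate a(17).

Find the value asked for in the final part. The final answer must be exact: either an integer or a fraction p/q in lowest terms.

-27719

Step 1: cross terms: (10*-5 - 6*-39)=184, (6*-14 - -11*-5)=-139, (-11*-39 - 10*-14)=569; twice the area = |614| = 614; area = 307; answer 307
Step 2: U1 = 307; threaded value p + q = 308; r = 6; total draws C(12,5) = 792; favorable C(6,1)*C(6,4) = 90; P = 5/44; answer 5/44
Step 3: U2 = 5/44; threaded value p + q = 49; w = 13; a(2) = -2*(25) - 3*(13) = -89; iterating: a(2)=-89, a(3)=103, a(4)=61, a(5)=-431, a(6)=679, a(7)=-65, a(8)=-1907, a(9)=4009, a(10)=-2297, a(11)=-7433, a(12)=21757, a(13)=-21215, a(14)=-22841, a(15)=109327, a(16)=-150131, a(17)=-27719; answer -27719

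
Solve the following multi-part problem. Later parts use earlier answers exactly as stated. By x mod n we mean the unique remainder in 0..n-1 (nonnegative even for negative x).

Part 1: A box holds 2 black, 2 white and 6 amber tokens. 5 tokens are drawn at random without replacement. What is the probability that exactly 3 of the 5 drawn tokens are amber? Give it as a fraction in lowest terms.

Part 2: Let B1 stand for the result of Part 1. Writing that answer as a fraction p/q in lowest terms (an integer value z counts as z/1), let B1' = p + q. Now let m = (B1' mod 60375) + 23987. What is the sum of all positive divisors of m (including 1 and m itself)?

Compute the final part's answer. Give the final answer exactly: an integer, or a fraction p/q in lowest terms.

48048

Part 1: total draws C(10,5) = 252; favorable C(6,3)*C(4,2) = 120; P = 10/21; answer 10/21
Part 2: B1 = 10/21; threaded value p + q = 31; m = 24018; 24018 = 2 * 3 * 4003; sigma = (1 + 2) * (1 + 3) * (1 + 4003) = 3 * 4 * 4004 = 48048; answer 48048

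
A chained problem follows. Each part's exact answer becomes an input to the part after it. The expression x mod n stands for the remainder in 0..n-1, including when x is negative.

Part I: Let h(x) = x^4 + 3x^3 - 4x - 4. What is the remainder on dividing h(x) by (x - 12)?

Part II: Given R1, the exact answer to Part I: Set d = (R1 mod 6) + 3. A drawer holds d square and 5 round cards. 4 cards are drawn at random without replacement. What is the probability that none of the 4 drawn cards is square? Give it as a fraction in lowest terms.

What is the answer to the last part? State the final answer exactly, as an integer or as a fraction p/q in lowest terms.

Part I: remainder = value at the root: 1*(12)^4 + 3*(12)^3 - 4*(12)^1 - 4 = (20736) + (5184) + (-48) + (-4) = 25868; answer 25868
Part II: R1 = 25868; d = 5; total draws C(10,4) = 210; favorable C(5,4) = 5; P = 1/42; answer 1/42

1/42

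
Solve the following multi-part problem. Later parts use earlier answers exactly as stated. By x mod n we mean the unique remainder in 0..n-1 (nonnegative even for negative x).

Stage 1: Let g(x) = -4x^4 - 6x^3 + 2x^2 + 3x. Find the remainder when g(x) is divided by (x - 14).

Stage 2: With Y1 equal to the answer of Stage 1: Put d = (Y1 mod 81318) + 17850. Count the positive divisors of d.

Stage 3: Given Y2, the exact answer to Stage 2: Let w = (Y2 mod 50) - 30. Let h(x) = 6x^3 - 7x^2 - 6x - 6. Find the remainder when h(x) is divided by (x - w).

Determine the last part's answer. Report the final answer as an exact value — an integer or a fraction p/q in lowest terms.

Stage 1: remainder = value at the root: -4*(14)^4 - 6*(14)^3 + 2*(14)^2 + 3*(14)^1 = (-153664) + (-16464) + (392) + (42) = -169694; answer -169694
Stage 2: Y1 = -169694; d = 92110; 92110 = 2 * 5 * 61 * 151; number of divisors = (1+1) * (1+1) * (1+1) * (1+1) = 16; answer 16
Stage 3: Y2 = 16; w = -14; remainder = value at the root: 6*(-14)^3 - 7*(-14)^2 - 6*(-14)^1 - 6 = (-16464) + (-1372) + (84) + (-6) = -17758; answer -17758

-17758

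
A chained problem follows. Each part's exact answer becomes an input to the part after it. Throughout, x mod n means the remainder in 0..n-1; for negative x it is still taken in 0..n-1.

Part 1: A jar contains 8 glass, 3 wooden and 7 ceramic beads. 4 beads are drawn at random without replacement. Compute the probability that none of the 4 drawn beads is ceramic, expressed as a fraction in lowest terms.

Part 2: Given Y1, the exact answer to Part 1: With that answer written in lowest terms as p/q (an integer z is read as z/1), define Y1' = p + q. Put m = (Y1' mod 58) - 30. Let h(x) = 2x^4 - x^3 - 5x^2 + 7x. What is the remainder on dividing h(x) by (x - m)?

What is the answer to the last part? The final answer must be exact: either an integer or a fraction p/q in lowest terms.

Part 1: total draws C(18,4) = 3060; favorable C(11,4) = 330; P = 11/102; answer 11/102
Part 2: Y1 = 11/102; threaded value p + q = 113; m = 25; remainder = value at the root: 2*(25)^4 - 1*(25)^3 - 5*(25)^2 + 7*(25)^1 = (781250) + (-15625) + (-3125) + (175) = 762675; answer 762675

762675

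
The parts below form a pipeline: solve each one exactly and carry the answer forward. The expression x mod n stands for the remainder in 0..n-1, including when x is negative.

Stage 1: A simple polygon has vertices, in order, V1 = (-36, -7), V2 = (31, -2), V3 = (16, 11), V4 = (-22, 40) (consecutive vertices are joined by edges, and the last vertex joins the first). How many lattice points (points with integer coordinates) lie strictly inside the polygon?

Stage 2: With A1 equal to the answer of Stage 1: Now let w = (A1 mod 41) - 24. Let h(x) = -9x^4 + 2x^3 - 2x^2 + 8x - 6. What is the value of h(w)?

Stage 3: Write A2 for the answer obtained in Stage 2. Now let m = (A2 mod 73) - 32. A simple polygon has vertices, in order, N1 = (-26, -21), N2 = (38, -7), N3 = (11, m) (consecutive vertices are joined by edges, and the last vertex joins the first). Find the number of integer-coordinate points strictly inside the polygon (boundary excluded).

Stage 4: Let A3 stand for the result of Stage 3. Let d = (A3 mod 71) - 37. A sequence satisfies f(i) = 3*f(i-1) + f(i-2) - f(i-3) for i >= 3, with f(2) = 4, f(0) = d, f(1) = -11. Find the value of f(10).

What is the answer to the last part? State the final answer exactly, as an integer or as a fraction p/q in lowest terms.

Stage 1: cross terms: (-36*-2 - 31*-7)=289, (31*11 - 16*-2)=373, (16*40 - -22*11)=882, (-22*-7 - -36*40)=1594; twice the area = |3138| = 3138; area = 1569; boundary points = 1 + 1 + 1 + 1 = 4; strictly interior points = area - boundary/2 + 1 = 1568; answer 1568
Stage 2: A1 = 1568; w = -14; -9*(-14)^4 + 2*(-14)^3 - 2*(-14)^2 + 8*(-14)^1 - 6 = (-345744) + (-5488) + (-392) + (-112) + (-6) = -351742; answer -351742
Stage 3: A2 = -351742; m = 13; cross terms: (-26*-7 - 38*-21)=980, (38*13 - 11*-7)=571, (11*-21 - -26*13)=107; twice the area = |1658| = 1658; area = 829; boundary points = 2 + 1 + 1 = 4; strictly interior points = area - boundary/2 + 1 = 828; answer 828
Stage 4: A3 = 828; d = 10; f(3) = 3*(4) + 1*(-11) - 1*(10) = -9; iterating: f(3)=-9, f(4)=-12, f(5)=-49, f(6)=-150, f(7)=-487, f(8)=-1562, f(9)=-5023, f(10)=-16144; answer -16144

-16144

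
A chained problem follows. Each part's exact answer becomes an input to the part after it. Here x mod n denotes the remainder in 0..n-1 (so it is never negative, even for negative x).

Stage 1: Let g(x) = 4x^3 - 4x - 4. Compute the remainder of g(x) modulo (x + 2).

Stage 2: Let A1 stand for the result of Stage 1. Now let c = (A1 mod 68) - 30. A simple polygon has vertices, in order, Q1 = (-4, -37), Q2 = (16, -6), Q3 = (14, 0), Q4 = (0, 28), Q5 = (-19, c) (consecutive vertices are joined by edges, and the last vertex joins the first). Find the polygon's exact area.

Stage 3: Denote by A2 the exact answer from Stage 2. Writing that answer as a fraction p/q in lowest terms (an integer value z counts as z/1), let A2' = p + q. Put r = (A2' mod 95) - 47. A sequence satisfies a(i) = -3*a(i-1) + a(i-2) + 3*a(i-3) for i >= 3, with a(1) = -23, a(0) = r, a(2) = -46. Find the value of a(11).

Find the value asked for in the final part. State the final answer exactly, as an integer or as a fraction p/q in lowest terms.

1948561

Stage 1: remainder = value at the root: 4*(-2)^3 - 4*(-2)^1 - 4 = (-32) + (8) + (-4) = -28; answer -28
Stage 2: A1 = -28; c = 10; cross terms: (-4*-6 - 16*-37)=616, (16*0 - 14*-6)=84, (14*28 - 0*0)=392, (0*10 - -19*28)=532, (-19*-37 - -4*10)=743; twice the area = |2367| = 2367; area = 2367/2; answer 2367/2
Stage 3: A2 = 2367/2; threaded value p + q = 2369; r = 42; a(3) = -3*(-46) + 1*(-23) + 3*(42) = 241; iterating: a(3)=241, a(4)=-838, a(5)=2617, a(6)=-7966, a(7)=24001, a(8)=-72118, a(9)=216457, a(10)=-649486, a(11)=1948561; answer 1948561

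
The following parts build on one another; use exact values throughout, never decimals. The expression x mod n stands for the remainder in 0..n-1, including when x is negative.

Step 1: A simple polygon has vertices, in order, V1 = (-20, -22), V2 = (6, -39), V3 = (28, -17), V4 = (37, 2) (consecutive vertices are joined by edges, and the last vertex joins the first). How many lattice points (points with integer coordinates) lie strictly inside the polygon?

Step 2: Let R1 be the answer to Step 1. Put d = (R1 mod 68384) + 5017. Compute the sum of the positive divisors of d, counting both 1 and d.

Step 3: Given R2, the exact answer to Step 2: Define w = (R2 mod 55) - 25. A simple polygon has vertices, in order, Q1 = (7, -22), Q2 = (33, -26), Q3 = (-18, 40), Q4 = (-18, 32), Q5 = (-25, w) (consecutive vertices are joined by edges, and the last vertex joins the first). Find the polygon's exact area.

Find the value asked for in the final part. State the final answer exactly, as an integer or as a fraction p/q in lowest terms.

2715/2

Step 1: cross terms: (-20*-39 - 6*-22)=912, (6*-17 - 28*-39)=990, (28*2 - 37*-17)=685, (37*-22 - -20*2)=-774; twice the area = |1813| = 1813; area = 1813/2; boundary points = 1 + 22 + 1 + 3 = 27; strictly interior points = area - boundary/2 + 1 = 894; answer 894
Step 2: R1 = 894; d = 5911; 5911 = 23 * 257; sigma = (1 + 23) * (1 + 257) = 24 * 258 = 6192; answer 6192
Step 3: R2 = 6192; w = 7; cross terms: (7*-26 - 33*-22)=544, (33*40 - -18*-26)=852, (-18*32 - -18*40)=144, (-18*7 - -25*32)=674, (-25*-22 - 7*7)=501; twice the area = |2715| = 2715; area = 2715/2; answer 2715/2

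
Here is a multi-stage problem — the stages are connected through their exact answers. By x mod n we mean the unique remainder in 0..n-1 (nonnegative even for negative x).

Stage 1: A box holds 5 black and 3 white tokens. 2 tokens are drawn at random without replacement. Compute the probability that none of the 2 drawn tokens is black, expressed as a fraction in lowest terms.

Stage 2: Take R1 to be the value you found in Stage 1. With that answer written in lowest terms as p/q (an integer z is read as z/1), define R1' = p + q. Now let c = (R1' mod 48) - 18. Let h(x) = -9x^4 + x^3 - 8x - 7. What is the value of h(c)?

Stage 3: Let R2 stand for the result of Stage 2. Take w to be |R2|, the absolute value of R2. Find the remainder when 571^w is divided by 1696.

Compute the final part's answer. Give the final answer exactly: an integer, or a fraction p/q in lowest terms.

803

Stage 1: total draws C(8,2) = 28; favorable C(3,2) = 3; P = 3/28; answer 3/28
Stage 2: R1 = 3/28; threaded value p + q = 31; c = 13; -9*(13)^4 + 1*(13)^3 - 8*(13)^1 - 7 = (-257049) + (2197) + (-104) + (-7) = -254963; answer -254963
Stage 3: R2 = -254963; w = 254963; squarings mod 1696: 571^1=571, 571^2=409, 571^4=1073, 571^8=1441, 571^16=577, 571^32=513, 571^64=289, 571^128=417, 571^256=897, 571^512=705, 571^1024=97, 571^2048=929, 571^4096=1473, 571^8192=545, 571^16384=225, 571^32768=1441, 571^65536=577, 571^131072=513; 571^254963 = 571^1 * 571^2 * 571^16 * 571^32 * 571^64 * 571^128 * 571^256 * 571^512 * 571^8192 * 571^16384 * 571^32768 * 571^65536 * 571^131072 = 803 (mod 1696); answer 803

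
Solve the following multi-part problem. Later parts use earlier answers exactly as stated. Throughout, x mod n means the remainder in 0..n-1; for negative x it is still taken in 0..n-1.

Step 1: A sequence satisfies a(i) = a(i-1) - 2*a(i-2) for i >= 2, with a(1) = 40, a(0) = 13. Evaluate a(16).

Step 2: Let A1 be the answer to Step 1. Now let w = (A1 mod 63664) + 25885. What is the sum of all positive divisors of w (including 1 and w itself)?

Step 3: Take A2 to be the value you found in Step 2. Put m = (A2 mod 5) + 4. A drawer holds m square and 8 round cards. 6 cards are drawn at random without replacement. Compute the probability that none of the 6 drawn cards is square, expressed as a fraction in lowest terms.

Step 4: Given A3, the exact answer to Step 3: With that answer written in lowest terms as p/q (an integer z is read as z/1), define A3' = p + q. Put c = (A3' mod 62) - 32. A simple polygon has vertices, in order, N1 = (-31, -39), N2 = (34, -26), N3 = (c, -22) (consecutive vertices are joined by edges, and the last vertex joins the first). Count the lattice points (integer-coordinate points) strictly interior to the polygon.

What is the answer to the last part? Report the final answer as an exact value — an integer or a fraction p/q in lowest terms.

330

Step 1: a(2) = 1*(40) - 2*(13) = 14; iterating: a(2)=14, a(3)=-66, a(4)=-94, a(5)=38, a(6)=226, a(7)=150, a(8)=-302, a(9)=-602, a(10)=2, a(11)=1206, a(12)=1202, a(13)=-1210, a(14)=-3614, a(15)=-1194, a(16)=6034; answer 6034
Step 2: A1 = 6034; w = 31919; 31919 = 59 * 541; sigma = (1 + 59) * (1 + 541) = 60 * 542 = 32520; answer 32520
Step 3: A2 = 32520; m = 4; total draws C(12,6) = 924; favorable C(8,6) = 28; P = 1/33; answer 1/33
Step 4: A3 = 1/33; threaded value p + q = 34; c = 2; cross terms: (-31*-26 - 34*-39)=2132, (34*-22 - 2*-26)=-696, (2*-39 - -31*-22)=-760; twice the area = |676| = 676; area = 338; boundary points = 13 + 4 + 1 = 18; strictly interior points = area - boundary/2 + 1 = 330; answer 330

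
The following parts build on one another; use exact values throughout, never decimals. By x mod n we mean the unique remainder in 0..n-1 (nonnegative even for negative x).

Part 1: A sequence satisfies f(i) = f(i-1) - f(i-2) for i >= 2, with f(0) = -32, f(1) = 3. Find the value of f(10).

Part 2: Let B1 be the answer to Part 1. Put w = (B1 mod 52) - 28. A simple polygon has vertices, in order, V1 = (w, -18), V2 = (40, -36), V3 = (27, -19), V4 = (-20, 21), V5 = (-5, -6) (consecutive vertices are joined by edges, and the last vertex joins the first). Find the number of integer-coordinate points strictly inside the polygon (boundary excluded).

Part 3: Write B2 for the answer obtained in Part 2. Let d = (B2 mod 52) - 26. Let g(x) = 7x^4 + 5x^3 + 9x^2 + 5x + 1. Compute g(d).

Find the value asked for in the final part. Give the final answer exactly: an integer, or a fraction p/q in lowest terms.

50347

Part 1: f(2) = 1*(3) - 1*(-32) = 35; iterating: f(2)=35, f(3)=32, f(4)=-3, f(5)=-35, f(6)=-32, f(7)=3, f(8)=35, f(9)=32, f(10)=-3; answer -3
Part 2: B1 = -3; w = 21; cross terms: (21*-36 - 40*-18)=-36, (40*-19 - 27*-36)=212, (27*21 - -20*-19)=187, (-20*-6 - -5*21)=225, (-5*-18 - 21*-6)=216; twice the area = |804| = 804; area = 402; boundary points = 1 + 1 + 1 + 3 + 2 = 8; strictly interior points = area - boundary/2 + 1 = 399; answer 399
Part 3: B2 = 399; d = 9; 7*(9)^4 + 5*(9)^3 + 9*(9)^2 + 5*(9)^1 + 1 = (45927) + (3645) + (729) + (45) + (1) = 50347; answer 50347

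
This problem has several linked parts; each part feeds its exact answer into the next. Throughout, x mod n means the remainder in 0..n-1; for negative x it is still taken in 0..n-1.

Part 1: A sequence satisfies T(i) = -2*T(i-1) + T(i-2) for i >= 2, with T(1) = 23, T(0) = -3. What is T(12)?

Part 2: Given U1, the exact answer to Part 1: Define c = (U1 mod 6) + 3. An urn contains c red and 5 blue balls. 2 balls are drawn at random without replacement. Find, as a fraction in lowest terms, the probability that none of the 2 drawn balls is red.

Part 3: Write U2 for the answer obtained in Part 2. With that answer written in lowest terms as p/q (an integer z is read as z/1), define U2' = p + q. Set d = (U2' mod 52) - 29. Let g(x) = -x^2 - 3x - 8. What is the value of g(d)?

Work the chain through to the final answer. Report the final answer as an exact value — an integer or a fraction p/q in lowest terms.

-216

Part 1: T(2) = -2*(23) + 1*(-3) = -49; iterating: T(2)=-49, T(3)=121, T(4)=-291, T(5)=703, T(6)=-1697, T(7)=4097, T(8)=-9891, T(9)=23879, T(10)=-57649, T(11)=139177, T(12)=-336003; answer -336003
Part 2: U1 = -336003; c = 6; total draws C(11,2) = 55; favorable C(5,2) = 10; P = 2/11; answer 2/11
Part 3: U2 = 2/11; threaded value p + q = 13; d = -16; -1*(-16)^2 - 3*(-16)^1 - 8 = (-256) + (48) + (-8) = -216; answer -216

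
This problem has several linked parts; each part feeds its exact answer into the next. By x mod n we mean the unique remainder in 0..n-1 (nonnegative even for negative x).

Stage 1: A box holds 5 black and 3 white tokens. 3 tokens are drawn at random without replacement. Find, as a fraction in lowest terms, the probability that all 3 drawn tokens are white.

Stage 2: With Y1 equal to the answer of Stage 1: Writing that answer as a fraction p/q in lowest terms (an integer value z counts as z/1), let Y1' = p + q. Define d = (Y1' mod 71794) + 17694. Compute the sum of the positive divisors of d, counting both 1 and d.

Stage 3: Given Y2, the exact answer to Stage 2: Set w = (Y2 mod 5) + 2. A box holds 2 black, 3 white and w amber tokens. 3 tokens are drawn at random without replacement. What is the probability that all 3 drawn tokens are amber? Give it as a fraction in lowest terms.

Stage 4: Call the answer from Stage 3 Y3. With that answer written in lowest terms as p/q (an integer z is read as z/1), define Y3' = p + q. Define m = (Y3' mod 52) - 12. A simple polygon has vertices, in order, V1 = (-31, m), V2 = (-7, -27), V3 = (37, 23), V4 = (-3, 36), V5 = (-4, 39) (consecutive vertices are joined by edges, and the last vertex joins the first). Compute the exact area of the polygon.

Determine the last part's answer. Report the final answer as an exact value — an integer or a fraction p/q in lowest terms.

Stage 1: total draws C(8,3) = 56; favorable C(3,3) = 1; P = 1/56; answer 1/56
Stage 2: Y1 = 1/56; threaded value p + q = 57; d = 17751; 17751 = 3 * 61 * 97; sigma = (1 + 3) * (1 + 61) * (1 + 97) = 4 * 62 * 98 = 24304; answer 24304
Stage 3: Y2 = 24304; w = 6; total draws C(11,3) = 165; favorable C(6,3) = 20; P = 4/33; answer 4/33
Stage 4: Y3 = 4/33; threaded value p + q = 37; m = 25; cross terms: (-31*-27 - -7*25)=1012, (-7*23 - 37*-27)=838, (37*36 - -3*23)=1401, (-3*39 - -4*36)=27, (-4*25 - -31*39)=1109; twice the area = |4387| = 4387; area = 4387/2; answer 4387/2

4387/2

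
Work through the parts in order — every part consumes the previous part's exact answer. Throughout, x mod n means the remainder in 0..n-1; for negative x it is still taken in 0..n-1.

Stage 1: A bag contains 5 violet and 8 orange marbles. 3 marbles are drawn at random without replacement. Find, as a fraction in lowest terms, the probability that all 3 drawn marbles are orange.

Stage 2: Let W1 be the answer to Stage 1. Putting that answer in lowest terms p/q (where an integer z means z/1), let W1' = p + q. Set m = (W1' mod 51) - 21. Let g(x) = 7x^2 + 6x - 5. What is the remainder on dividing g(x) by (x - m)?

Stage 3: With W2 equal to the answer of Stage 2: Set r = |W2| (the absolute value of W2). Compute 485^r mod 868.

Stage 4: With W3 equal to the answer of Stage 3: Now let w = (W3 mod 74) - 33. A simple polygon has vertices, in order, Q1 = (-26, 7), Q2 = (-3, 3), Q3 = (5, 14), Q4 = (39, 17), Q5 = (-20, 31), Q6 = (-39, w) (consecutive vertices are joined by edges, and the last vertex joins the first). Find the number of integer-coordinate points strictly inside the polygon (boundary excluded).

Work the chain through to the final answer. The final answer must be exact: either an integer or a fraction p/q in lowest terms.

953

Stage 1: total draws C(13,3) = 286; favorable C(8,3) = 56; P = 28/143; answer 28/143
Stage 2: W1 = 28/143; threaded value p + q = 171; m = -3; remainder = value at the root: 7*(-3)^2 + 6*(-3)^1 - 5 = (63) + (-18) + (-5) = 40; answer 40
Stage 3: W2 = 40; r = 40; squarings mod 868: 485^1=485, 485^2=865, 485^4=9, 485^8=81, 485^16=485, 485^32=865; 485^40 = 485^8 * 485^32 = 625 (mod 868); answer 625
Stage 4: W3 = 625; w = 0; cross terms: (-26*3 - -3*7)=-57, (-3*14 - 5*3)=-57, (5*17 - 39*14)=-461, (39*31 - -20*17)=1549, (-20*0 - -39*31)=1209, (-39*7 - -26*0)=-273; twice the area = |1910| = 1910; area = 955; boundary points = 1 + 1 + 1 + 1 + 1 + 1 = 6; strictly interior points = area - boundary/2 + 1 = 953; answer 953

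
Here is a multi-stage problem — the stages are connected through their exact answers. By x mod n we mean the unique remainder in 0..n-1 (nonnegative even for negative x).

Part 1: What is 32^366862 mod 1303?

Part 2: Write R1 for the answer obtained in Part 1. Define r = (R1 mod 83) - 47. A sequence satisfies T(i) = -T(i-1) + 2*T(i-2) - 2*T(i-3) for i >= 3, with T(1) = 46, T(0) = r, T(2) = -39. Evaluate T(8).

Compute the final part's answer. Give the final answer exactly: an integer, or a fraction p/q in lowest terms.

Part 1: squarings mod 1303: 32^1=32, 32^2=1024, 32^4=964, 32^8=257, 32^16=899, 32^32=341, 32^64=314, 32^128=871, 32^256=295, 32^512=1027, 32^1024=602, 32^2048=170, 32^4096=234, 32^8192=30, 32^16384=900, 32^32768=837, 32^65536=858, 32^131072=1272, 32^262144=961; 32^366862 = 32^2 * 32^4 * 32^8 * 32^256 * 32^2048 * 32^4096 * 32^32768 * 32^65536 * 32^262144 = 362 (mod 1303); answer 362
Part 2: R1 = 362; r = -17; T(3) = -1*(-39) + 2*(46) - 2*(-17) = 165; iterating: T(3)=165, T(4)=-335, T(5)=743, T(6)=-1743, T(7)=3899, T(8)=-8871; answer -8871

-8871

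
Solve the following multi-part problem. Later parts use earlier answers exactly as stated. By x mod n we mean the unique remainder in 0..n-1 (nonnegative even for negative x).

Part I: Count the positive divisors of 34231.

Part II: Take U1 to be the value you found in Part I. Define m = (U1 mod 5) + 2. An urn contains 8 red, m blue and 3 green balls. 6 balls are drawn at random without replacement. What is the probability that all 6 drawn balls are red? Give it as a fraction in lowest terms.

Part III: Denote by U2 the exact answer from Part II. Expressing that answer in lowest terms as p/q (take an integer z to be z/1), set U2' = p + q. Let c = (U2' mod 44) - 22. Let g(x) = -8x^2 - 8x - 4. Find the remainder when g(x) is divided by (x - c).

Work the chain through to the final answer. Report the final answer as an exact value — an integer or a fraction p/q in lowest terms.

Part I: 34231 is prime, so its only divisors are 1 and 34231; count = 2; answer 2
Part II: U1 = 2; m = 4; total draws C(15,6) = 5005; favorable C(8,6) = 28; P = 4/715; answer 4/715
Part III: U2 = 4/715; threaded value p + q = 719; c = -7; remainder = value at the root: -8*(-7)^2 - 8*(-7)^1 - 4 = (-392) + (56) + (-4) = -340; answer -340

-340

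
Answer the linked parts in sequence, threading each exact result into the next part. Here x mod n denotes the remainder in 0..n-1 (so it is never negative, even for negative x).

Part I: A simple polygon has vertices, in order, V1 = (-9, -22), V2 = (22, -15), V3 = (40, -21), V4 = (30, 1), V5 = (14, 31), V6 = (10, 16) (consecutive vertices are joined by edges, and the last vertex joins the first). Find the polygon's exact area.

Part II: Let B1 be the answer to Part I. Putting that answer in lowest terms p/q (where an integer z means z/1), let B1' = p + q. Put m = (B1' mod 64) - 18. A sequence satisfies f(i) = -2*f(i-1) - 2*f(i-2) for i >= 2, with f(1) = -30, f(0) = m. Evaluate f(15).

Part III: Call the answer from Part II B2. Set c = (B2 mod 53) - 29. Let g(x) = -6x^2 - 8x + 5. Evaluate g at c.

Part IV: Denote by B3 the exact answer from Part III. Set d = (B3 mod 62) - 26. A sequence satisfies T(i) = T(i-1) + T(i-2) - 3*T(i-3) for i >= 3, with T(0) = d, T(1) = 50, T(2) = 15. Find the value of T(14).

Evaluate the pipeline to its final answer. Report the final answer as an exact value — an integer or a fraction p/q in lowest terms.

-3615

Part I: cross terms: (-9*-15 - 22*-22)=619, (22*-21 - 40*-15)=138, (40*1 - 30*-21)=670, (30*31 - 14*1)=916, (14*16 - 10*31)=-86, (10*-22 - -9*16)=-76; twice the area = |2181| = 2181; area = 2181/2; answer 2181/2
Part II: B1 = 2181/2; threaded value p + q = 2183; m = -11; f(2) = -2*(-30) - 2*(-11) = 82; iterating: f(2)=82, f(3)=-104, f(4)=44, f(5)=120, f(6)=-328, f(7)=416, f(8)=-176, f(9)=-480, f(10)=1312, f(11)=-1664, f(12)=704, f(13)=1920, f(14)=-5248, f(15)=6656; answer 6656
Part III: B2 = 6656; c = 2; -6*(2)^2 - 8*(2)^1 + 5 = (-24) + (-16) + (5) = -35; answer -35
Part IV: B3 = -35; d = 1; T(3) = 1*(15) + 1*(50) - 3*(1) = 62; iterating: T(3)=62, T(4)=-73, T(5)=-56, T(6)=-315, T(7)=-152, T(8)=-299, T(9)=494, T(10)=651, T(11)=2042, T(12)=1211, T(13)=1300, T(14)=-3615; answer -3615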